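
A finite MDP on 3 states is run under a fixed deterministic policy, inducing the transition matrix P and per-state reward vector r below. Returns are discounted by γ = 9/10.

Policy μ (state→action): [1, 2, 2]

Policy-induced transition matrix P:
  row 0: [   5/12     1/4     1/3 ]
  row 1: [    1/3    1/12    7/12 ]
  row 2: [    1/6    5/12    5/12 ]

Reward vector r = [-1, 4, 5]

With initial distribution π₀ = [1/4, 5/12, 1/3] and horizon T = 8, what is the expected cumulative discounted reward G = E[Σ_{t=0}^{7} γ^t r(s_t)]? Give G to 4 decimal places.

G = 17.2253

t=0: π = [0.2500, 0.4167, 0.3333], E[r] = 3.0833, γ^t·E[r] = 3.083333, running G = 3.083333
t=1: π = [0.2986, 0.2361, 0.4653], E[r] = 2.9722, γ^t·E[r] = 2.675000, running G = 5.758333
t=2: π = [0.2807, 0.2882, 0.4311], E[r] = 3.0278, γ^t·E[r] = 2.452500, running G = 8.210833
t=3: π = [0.2849, 0.2738, 0.4413], E[r] = 3.0170, γ^t·E[r] = 2.199375, running G = 10.410208
t=4: π = [0.2835, 0.2779, 0.4386], E[r] = 3.0210, γ^t·E[r] = 1.982053, running G = 12.392261
t=5: π = [0.2839, 0.2768, 0.4394], E[r] = 3.0200, γ^t·E[r] = 1.783297, running G = 14.175559
t=6: π = [0.2838, 0.2771, 0.4391], E[r] = 3.0203, γ^t·E[r] = 1.605127, running G = 15.780685
t=7: π = [0.2838, 0.2770, 0.4392], E[r] = 3.0203, γ^t·E[r] = 1.444577, running G = 17.225262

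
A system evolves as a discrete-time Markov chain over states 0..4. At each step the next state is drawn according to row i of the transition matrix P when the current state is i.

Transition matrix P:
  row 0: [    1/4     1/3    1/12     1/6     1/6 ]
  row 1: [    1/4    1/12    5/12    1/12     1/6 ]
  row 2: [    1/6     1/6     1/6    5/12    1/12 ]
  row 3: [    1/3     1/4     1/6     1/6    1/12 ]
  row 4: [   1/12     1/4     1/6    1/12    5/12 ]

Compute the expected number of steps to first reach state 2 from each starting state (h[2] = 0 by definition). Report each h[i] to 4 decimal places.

First-step conditioning: h[2] = 0; for i ≠ 2, h[i] = 1 + Σ_k P[i][k]·h[k].
  h[0] = 1 + 1/4·h[0] + 1/3·h[1] + 1/6·h[3] + 1/6·h[4]
  h[1] = 1 + 1/4·h[0] + 1/12·h[1] + 1/12·h[3] + 1/6·h[4]
  h[3] = 1 + 1/3·h[0] + 1/4·h[1] + 1/6·h[3] + 1/12·h[4]
  h[4] = 1 + 1/12·h[0] + 1/4·h[1] + 1/12·h[3] + 5/12·h[4]
Solving the 4×4 linear system over states ≠ 2 gives exactly h = [19164/3695, 14124/3695, 0, 18108/3695, 17712/3695] (h[2] = 0 is the target).

h = [5.1865, 3.8225, 0.0000, 4.9007, 4.7935]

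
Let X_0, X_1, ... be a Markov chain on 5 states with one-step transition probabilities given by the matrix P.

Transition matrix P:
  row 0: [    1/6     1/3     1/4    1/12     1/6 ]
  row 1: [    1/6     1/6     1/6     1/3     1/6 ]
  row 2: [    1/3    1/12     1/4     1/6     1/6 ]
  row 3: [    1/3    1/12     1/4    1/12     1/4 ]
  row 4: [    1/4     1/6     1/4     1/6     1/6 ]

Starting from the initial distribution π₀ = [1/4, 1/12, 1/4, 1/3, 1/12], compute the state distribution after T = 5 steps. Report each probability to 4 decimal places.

π = [0.2479, 0.1749, 0.2354, 0.1617, 0.1801]

t=0: π = [0.2500, 0.0833, 0.2500, 0.3333, 0.0833]
t=1: π = [0.2708, 0.1597, 0.2431, 0.1319, 0.1944]
t=2: π = [0.2454, 0.1806, 0.2367, 0.1597, 0.1777]
t=3: π = [0.2475, 0.1745, 0.2350, 0.1630, 0.1800]
t=4: π = [0.2480, 0.1748, 0.2355, 0.1615, 0.1803]
t=5: π = [0.2479, 0.1749, 0.2354, 0.1617, 0.1801]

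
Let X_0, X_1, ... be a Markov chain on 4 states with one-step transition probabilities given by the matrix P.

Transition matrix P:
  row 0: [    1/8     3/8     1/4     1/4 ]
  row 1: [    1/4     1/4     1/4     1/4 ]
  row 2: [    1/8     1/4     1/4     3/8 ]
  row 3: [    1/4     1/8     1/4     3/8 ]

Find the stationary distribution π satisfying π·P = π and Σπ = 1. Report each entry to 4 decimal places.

Balance equations π_j = Σ_i π_i·P[i][j]:
  π_0 = 1/8·π_0 + 1/4·π_1 + 1/8·π_2 + 1/4·π_3
  π_1 = 3/8·π_0 + 1/4·π_1 + 1/4·π_2 + 1/8·π_3
  π_2 = 1/4·π_0 + 1/4·π_1 + 1/4·π_2 + 1/4·π_3
  normalize: π_0 + π_1 + π_2 + π_3 = 1
Solving the linear system gives exactly π = [7/36, 59/252, 1/4, 9/28].

π = [0.1944, 0.2341, 0.2500, 0.3214]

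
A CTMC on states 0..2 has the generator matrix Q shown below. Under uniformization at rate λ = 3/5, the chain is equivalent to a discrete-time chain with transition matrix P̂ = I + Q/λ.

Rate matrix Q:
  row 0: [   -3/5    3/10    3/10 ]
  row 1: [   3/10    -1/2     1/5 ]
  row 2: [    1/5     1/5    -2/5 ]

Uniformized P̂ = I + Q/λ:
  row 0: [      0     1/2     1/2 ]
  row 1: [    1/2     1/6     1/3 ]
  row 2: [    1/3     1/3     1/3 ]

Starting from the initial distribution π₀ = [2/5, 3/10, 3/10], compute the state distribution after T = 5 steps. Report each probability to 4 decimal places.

π = [0.2895, 0.3282, 0.3824]

t=0: π = [0.4000, 0.3000, 0.3000]
t=1: π = [0.2500, 0.3500, 0.4000]
t=2: π = [0.3083, 0.3167, 0.3750]
t=3: π = [0.2833, 0.3319, 0.3847]
t=4: π = [0.2942, 0.3252, 0.3806]
t=5: π = [0.2895, 0.3282, 0.3824]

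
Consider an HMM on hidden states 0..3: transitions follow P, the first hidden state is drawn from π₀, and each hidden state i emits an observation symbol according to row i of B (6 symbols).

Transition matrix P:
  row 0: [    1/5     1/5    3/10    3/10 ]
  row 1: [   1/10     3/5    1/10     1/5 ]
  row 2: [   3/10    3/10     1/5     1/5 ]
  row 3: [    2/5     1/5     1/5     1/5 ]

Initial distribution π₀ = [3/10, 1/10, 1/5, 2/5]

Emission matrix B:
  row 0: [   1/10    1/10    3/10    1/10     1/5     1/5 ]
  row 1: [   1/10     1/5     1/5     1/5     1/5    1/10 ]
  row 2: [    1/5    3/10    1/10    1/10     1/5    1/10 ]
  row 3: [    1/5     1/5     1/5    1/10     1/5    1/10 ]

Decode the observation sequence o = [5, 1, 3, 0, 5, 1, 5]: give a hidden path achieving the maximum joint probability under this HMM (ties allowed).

t=0: δ = [6.000e-02, 1.000e-02, 2.000e-02, 4.000e-02]  (obs o_0=5)
t=1: δ = [1.600e-03, 2.400e-03, 5.400e-03, 3.600e-03]  ψ = [3, 0, 0, 0]  (obs o_1=1)
t=2: δ = [1.620e-04, 3.240e-04, 1.080e-04, 1.080e-04]  ψ = [2, 2, 2, 2]  (obs o_2=3)
t=3: δ = [4.320e-06, 1.944e-05, 9.720e-06, 1.296e-05]  ψ = [3, 1, 0, 1]  (obs o_3=0)
t=4: δ = [1.037e-06, 1.166e-06, 2.592e-07, 3.888e-07]  ψ = [3, 1, 3, 1]  (obs o_4=5)
t=5: δ = [2.074e-08, 1.400e-07, 9.331e-08, 6.221e-08]  ψ = [0, 1, 0, 0]  (obs o_5=1)
t=6: δ = [5.599e-09, 8.398e-09, 1.866e-09, 2.799e-09]  ψ = [2, 1, 2, 1]  (obs o_6=5)
backtrack: best end state = 1; path = [0, 2, 1, 1, 1, 1, 1]

path = [0, 2, 1, 1, 1, 1, 1]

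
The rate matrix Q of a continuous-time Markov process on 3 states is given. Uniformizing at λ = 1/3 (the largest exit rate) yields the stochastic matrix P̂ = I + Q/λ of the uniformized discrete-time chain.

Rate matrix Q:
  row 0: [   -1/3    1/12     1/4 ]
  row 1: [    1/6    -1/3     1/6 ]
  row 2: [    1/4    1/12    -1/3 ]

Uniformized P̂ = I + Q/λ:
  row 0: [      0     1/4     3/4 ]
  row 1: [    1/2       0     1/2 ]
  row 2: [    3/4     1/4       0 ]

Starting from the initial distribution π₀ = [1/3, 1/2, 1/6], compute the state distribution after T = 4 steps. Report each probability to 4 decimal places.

t=0: π = [0.3333, 0.5000, 0.1667]
t=1: π = [0.3750, 0.1250, 0.5000]
t=2: π = [0.4375, 0.2188, 0.3438]
t=3: π = [0.3672, 0.1953, 0.4375]
t=4: π = [0.4258, 0.2012, 0.3730]

π = [0.4258, 0.2012, 0.3730]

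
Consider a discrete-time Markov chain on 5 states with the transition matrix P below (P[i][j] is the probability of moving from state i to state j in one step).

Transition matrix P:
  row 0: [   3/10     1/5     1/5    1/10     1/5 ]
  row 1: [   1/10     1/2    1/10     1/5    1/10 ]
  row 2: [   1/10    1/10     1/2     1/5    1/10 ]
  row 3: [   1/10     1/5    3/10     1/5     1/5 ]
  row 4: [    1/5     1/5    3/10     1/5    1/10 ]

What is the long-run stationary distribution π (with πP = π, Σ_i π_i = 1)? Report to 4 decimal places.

π = [0.1416, 0.2434, 0.2965, 0.1858, 0.1327]

Balance equations π_j = Σ_i π_i·P[i][j]:
  π_0 = 3/10·π_0 + 1/10·π_1 + 1/10·π_2 + 1/10·π_3 + 1/5·π_4
  π_1 = 1/5·π_0 + 1/2·π_1 + 1/10·π_2 + 1/5·π_3 + 1/5·π_4
  π_2 = 1/5·π_0 + 1/10·π_1 + 1/2·π_2 + 3/10·π_3 + 3/10·π_4
  π_3 = 1/10·π_0 + 1/5·π_1 + 1/5·π_2 + 1/5·π_3 + 1/5·π_4
  normalize: π_0 + π_1 + π_2 + π_3 + π_4 = 1
Solving the linear system gives exactly π = [16/113, 55/226, 67/226, 21/113, 15/113].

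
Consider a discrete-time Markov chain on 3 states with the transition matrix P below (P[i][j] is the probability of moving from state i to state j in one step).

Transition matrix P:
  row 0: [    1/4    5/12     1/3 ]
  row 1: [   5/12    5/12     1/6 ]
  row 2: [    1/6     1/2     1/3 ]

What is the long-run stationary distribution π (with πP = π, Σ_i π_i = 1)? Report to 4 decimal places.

π = [0.3014, 0.4384, 0.2603]

Balance equations π_j = Σ_i π_i·P[i][j]:
  π_0 = 1/4·π_0 + 5/12·π_1 + 1/6·π_2
  π_1 = 5/12·π_0 + 5/12·π_1 + 1/2·π_2
  normalize: π_0 + π_1 + π_2 = 1
Solving the linear system gives exactly π = [22/73, 32/73, 19/73].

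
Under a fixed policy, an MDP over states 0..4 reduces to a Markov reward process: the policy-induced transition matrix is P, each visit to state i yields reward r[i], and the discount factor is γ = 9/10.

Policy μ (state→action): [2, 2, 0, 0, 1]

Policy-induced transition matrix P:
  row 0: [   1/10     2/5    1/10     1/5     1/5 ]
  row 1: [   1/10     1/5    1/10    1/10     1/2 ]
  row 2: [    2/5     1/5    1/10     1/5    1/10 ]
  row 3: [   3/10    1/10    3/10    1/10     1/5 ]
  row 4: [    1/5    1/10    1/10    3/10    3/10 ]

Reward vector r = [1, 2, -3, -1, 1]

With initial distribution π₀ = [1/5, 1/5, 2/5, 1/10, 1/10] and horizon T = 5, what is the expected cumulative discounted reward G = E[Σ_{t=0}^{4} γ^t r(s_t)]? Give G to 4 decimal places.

t=0: π = [0.2000, 0.2000, 0.4000, 0.1000, 0.1000], E[r] = -0.6000, γ^t·E[r] = -0.600000, running G = -0.600000
t=1: π = [0.2500, 0.2200, 0.1200, 0.1800, 0.2300], E[r] = 0.3800, γ^t·E[r] = 0.342000, running G = -0.258000
t=2: π = [0.1950, 0.2090, 0.1360, 0.1830, 0.2770], E[r] = 0.2990, γ^t·E[r] = 0.242190, running G = -0.015810
t=3: π = [0.2051, 0.1930, 0.1366, 0.1885, 0.2768], E[r] = 0.2696, γ^t·E[r] = 0.196538, running G = 0.180728
t=4: π = [0.2064, 0.1945, 0.1377, 0.1895, 0.2719], E[r] = 0.2646, γ^t·E[r] = 0.173624, running G = 0.354352

G = 0.3544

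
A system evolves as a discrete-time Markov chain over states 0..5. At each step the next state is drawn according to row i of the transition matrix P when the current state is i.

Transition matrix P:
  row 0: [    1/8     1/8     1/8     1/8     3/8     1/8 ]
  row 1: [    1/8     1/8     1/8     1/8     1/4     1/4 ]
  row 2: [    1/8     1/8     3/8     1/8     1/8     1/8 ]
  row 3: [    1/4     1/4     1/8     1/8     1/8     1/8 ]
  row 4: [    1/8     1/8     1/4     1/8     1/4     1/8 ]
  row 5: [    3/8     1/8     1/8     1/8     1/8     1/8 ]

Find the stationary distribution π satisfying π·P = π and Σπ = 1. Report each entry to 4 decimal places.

π = [0.1763, 0.1406, 0.2022, 0.1250, 0.2133, 0.1426]

Balance equations π_j = Σ_i π_i·P[i][j]:
  π_0 = 1/8·π_0 + 1/8·π_1 + 1/8·π_2 + 1/4·π_3 + 1/8·π_4 + 3/8·π_5
  π_1 = 1/8·π_0 + 1/8·π_1 + 1/8·π_2 + 1/4·π_3 + 1/8·π_4 + 1/8·π_5
  π_2 = 1/8·π_0 + 1/8·π_1 + 3/8·π_2 + 1/8·π_3 + 1/4·π_4 + 1/8·π_5
  π_3 = 1/8·π_0 + 1/8·π_1 + 1/8·π_2 + 1/8·π_3 + 1/8·π_4 + 1/8·π_5
  π_4 = 3/8·π_0 + 1/4·π_1 + 1/8·π_2 + 1/8·π_3 + 1/4·π_4 + 1/8·π_5
  normalize: π_0 + π_1 + π_2 + π_3 + π_4 + π_5 = 1
Solving the linear system gives exactly π = [361/2048, 9/64, 2899/14336, 1/8, 1529/7168, 73/512].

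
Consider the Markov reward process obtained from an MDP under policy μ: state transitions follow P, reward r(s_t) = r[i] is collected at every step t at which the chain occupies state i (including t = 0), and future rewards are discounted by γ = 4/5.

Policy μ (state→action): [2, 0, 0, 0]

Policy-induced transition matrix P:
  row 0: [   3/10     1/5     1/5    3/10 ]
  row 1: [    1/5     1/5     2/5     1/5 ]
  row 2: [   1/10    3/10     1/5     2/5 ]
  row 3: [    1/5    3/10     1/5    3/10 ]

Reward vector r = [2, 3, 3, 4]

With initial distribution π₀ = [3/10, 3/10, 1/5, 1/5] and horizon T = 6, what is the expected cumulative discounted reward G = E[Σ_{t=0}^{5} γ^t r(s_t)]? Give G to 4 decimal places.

G = 11.2315

t=0: π = [0.3000, 0.3000, 0.2000, 0.2000], E[r] = 2.9000, γ^t·E[r] = 2.900000, running G = 2.900000
t=1: π = [0.2100, 0.2400, 0.2600, 0.2900], E[r] = 3.0800, γ^t·E[r] = 2.464000, running G = 5.364000
t=2: π = [0.1950, 0.2550, 0.2480, 0.3020], E[r] = 3.1070, γ^t·E[r] = 1.988480, running G = 7.352480
t=3: π = [0.1947, 0.2550, 0.2510, 0.2993], E[r] = 3.1046, γ^t·E[r] = 1.589555, running G = 8.942035
t=4: π = [0.1944, 0.2550, 0.2510, 0.2996], E[r] = 3.1052, γ^t·E[r] = 1.271902, running G = 10.213937
t=5: π = [0.1943, 0.2551, 0.2510, 0.2996], E[r] = 3.1053, γ^t·E[r] = 1.017532, running G = 11.231469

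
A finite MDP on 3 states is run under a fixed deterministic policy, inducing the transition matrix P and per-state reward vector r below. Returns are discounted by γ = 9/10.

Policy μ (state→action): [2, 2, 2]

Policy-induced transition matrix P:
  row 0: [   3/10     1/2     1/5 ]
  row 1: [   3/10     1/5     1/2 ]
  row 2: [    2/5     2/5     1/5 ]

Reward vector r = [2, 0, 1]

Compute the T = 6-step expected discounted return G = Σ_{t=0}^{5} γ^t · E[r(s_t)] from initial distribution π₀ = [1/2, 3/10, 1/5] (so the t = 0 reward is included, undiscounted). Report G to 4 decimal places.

G = 4.7427

t=0: π = [0.5000, 0.3000, 0.2000], E[r] = 1.2000, γ^t·E[r] = 1.200000, running G = 1.200000
t=1: π = [0.3200, 0.3900, 0.2900], E[r] = 0.9300, γ^t·E[r] = 0.837000, running G = 2.037000
t=2: π = [0.3290, 0.3540, 0.3170], E[r] = 0.9750, γ^t·E[r] = 0.789750, running G = 2.826750
t=3: π = [0.3317, 0.3621, 0.3062], E[r] = 0.9696, γ^t·E[r] = 0.706838, running G = 3.533588
t=4: π = [0.3306, 0.3608, 0.3086], E[r] = 0.9699, γ^t·E[r] = 0.636332, running G = 4.169920
t=5: π = [0.3309, 0.3609, 0.3082], E[r] = 0.9700, γ^t·E[r] = 0.572746, running G = 4.742666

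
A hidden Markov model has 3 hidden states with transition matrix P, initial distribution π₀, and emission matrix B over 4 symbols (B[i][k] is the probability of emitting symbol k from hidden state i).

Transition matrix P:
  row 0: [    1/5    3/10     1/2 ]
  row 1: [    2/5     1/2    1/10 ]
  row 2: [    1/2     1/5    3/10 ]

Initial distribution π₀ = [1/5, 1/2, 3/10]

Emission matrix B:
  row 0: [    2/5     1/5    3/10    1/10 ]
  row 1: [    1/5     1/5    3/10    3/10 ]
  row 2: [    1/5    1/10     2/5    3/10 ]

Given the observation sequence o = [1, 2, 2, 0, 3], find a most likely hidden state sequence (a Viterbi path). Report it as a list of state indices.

path = [1, 0, 2, 0, 2]

t=0: δ = [4.000e-02, 1.000e-01, 3.000e-02]  (obs o_0=1)
t=1: δ = [1.200e-02, 1.500e-02, 8.000e-03]  ψ = [1, 1, 0]  (obs o_1=2)
t=2: δ = [1.800e-03, 2.250e-03, 2.400e-03]  ψ = [1, 1, 0]  (obs o_2=2)
t=3: δ = [4.800e-04, 2.250e-04, 1.800e-04]  ψ = [2, 1, 0]  (obs o_3=0)
t=4: δ = [9.600e-06, 4.320e-05, 7.200e-05]  ψ = [0, 0, 0]  (obs o_4=3)
backtrack: best end state = 2; path = [1, 0, 2, 0, 2]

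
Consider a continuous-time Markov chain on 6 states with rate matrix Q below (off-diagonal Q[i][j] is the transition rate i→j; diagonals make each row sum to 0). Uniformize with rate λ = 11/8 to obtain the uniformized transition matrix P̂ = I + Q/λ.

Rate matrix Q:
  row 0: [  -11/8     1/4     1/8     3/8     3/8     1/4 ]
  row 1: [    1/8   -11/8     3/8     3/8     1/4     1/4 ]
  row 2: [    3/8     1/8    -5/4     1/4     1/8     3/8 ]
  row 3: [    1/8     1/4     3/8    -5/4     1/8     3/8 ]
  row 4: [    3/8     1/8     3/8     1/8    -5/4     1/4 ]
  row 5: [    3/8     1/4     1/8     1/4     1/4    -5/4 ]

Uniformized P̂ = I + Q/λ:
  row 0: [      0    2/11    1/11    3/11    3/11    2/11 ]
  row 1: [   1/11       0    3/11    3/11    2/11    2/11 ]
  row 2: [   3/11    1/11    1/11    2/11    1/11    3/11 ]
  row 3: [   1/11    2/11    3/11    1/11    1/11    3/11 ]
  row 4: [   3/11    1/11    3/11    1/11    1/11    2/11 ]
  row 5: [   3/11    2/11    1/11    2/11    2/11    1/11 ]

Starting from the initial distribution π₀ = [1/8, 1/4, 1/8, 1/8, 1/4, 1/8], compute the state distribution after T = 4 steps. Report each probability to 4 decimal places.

t=0: π = [0.1250, 0.2500, 0.1250, 0.1250, 0.2500, 0.1250]
t=1: π = [0.1705, 0.1023, 0.2045, 0.1818, 0.1477, 0.1932]
t=2: π = [0.1746, 0.1312, 0.1694, 0.1767, 0.1488, 0.1994]
t=3: π = [0.1691, 0.1290, 0.1739, 0.1800, 0.1527, 0.1952]
t=4: π = [0.1704, 0.1287, 0.1749, 0.1787, 0.1511, 0.1963]

π = [0.1704, 0.1287, 0.1749, 0.1787, 0.1511, 0.1963]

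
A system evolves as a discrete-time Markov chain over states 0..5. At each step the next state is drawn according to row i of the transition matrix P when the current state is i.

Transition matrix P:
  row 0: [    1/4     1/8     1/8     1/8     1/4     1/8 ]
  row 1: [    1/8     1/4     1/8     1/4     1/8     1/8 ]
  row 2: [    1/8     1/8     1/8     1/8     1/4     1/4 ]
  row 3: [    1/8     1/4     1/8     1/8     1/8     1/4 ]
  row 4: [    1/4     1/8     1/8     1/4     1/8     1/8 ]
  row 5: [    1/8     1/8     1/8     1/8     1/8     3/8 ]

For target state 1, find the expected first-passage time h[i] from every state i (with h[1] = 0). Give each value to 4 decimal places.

h = [6.9700, 0.0000, 6.9720, 6.1126, 6.8747, 6.9859]

First-step conditioning: h[1] = 0; for i ≠ 1, h[i] = 1 + Σ_k P[i][k]·h[k].
  h[0] = 1 + 1/4·h[0] + 1/8·h[2] + 1/8·h[3] + 1/4·h[4] + 1/8·h[5]
  h[2] = 1 + 1/8·h[0] + 1/8·h[2] + 1/8·h[3] + 1/4·h[4] + 1/4·h[5]
  h[3] = 1 + 1/8·h[0] + 1/8·h[2] + 1/8·h[3] + 1/8·h[4] + 1/4·h[5]
  h[4] = 1 + 1/4·h[0] + 1/8·h[2] + 1/4·h[3] + 1/8·h[4] + 1/8·h[5]
  h[5] = 1 + 1/8·h[0] + 1/8·h[2] + 1/8·h[3] + 1/8·h[4] + 3/8·h[5]
Solving the 5×5 linear system over states ≠ 1 gives exactly h = [28096/4031, 0, 28104/4031, 24640/4031, 27712/4031, 28160/4031] (h[1] = 0 is the target).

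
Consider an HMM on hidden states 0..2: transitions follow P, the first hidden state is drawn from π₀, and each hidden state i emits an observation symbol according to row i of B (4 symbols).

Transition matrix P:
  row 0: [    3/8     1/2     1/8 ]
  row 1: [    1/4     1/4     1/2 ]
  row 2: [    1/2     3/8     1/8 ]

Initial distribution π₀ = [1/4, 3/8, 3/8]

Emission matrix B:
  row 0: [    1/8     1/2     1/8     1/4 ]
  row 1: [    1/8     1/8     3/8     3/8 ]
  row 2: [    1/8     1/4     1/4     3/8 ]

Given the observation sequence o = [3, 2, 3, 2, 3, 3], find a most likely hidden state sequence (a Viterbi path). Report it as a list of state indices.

path = [2, 1, 2, 1, 2, 1]

t=0: δ = [6.250e-02, 1.406e-01, 1.406e-01]  (obs o_0=3)
t=1: δ = [8.789e-03, 1.978e-02, 1.758e-02]  ψ = [2, 2, 1]  (obs o_1=2)
t=2: δ = [2.197e-03, 2.472e-03, 3.708e-03]  ψ = [2, 2, 1]  (obs o_2=3)
t=3: δ = [2.317e-04, 5.214e-04, 3.090e-04]  ψ = [2, 2, 1]  (obs o_3=2)
t=4: δ = [3.862e-05, 4.888e-05, 9.777e-05]  ψ = [2, 1, 1]  (obs o_4=3)
t=5: δ = [1.222e-05, 1.375e-05, 9.166e-06]  ψ = [2, 2, 1]  (obs o_5=3)
backtrack: best end state = 1; path = [2, 1, 2, 1, 2, 1]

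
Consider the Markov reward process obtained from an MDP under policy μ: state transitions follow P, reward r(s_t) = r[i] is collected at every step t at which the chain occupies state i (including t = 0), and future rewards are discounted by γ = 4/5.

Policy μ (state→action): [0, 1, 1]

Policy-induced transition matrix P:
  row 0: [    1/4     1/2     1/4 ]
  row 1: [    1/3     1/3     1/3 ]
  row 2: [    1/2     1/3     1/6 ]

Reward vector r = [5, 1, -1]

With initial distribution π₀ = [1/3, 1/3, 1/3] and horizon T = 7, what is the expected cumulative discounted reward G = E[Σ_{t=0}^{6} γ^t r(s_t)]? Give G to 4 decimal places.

G = 7.2367

t=0: π = [0.3333, 0.3333, 0.3333], E[r] = 1.6667, γ^t·E[r] = 1.666667, running G = 1.666667
t=1: π = [0.3611, 0.3889, 0.2500], E[r] = 1.9444, γ^t·E[r] = 1.555556, running G = 3.222222
t=2: π = [0.3449, 0.3935, 0.2616], E[r] = 1.8565, γ^t·E[r] = 1.188148, running G = 4.410370
t=3: π = [0.3482, 0.3908, 0.2610], E[r] = 1.8708, γ^t·E[r] = 0.957827, running G = 5.368198
t=4: π = [0.3478, 0.3914, 0.2608], E[r] = 1.8696, γ^t·E[r] = 0.765801, running G = 6.133998
t=5: π = [0.3478, 0.3913, 0.2609], E[r] = 1.8695, γ^t·E[r] = 0.612603, running G = 6.746601
t=6: π = [0.3478, 0.3913, 0.2609], E[r] = 1.8696, γ^t·E[r] = 0.490098, running G = 7.236699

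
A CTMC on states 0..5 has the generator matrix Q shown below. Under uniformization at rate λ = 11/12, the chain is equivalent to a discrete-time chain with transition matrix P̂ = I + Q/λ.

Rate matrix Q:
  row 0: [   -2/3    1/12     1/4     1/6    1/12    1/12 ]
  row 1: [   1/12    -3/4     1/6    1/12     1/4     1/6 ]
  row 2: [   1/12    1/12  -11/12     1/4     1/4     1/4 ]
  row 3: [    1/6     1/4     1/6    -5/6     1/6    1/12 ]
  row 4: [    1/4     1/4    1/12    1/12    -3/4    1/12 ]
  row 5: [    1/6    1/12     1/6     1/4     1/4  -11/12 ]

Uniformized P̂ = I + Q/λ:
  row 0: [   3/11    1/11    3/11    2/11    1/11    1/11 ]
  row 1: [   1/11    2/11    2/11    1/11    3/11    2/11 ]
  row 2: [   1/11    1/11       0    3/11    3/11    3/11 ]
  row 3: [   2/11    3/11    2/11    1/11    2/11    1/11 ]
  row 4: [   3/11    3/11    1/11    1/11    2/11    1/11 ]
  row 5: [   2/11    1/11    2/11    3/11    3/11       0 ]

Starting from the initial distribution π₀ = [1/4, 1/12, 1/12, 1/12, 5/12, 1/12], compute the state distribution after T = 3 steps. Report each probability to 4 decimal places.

π = [0.1876, 0.1716, 0.1518, 0.1597, 0.2058, 0.1235]

t=0: π = [0.2500, 0.0833, 0.0833, 0.0833, 0.4167, 0.0833]
t=1: π = [0.2273, 0.1894, 0.1515, 0.1439, 0.1818, 0.1061]
t=2: π = [0.1880, 0.1674, 0.1584, 0.1584, 0.2018, 0.1260]
t=3: π = [0.1876, 0.1716, 0.1518, 0.1597, 0.2058, 0.1235]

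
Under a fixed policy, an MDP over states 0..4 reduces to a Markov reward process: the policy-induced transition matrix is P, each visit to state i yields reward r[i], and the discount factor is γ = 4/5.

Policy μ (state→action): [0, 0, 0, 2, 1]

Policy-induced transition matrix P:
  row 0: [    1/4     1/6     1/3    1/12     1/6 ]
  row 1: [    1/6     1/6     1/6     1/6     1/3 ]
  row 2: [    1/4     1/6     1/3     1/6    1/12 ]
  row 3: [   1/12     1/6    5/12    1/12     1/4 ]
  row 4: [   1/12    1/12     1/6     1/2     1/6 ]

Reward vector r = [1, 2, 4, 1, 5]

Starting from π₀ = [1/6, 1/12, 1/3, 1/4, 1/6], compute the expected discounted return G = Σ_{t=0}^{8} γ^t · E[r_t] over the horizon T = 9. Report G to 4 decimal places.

G = 11.9747

t=0: π = [0.1667, 0.0833, 0.3333, 0.2500, 0.1667], E[r] = 2.7500, γ^t·E[r] = 2.750000, running G = 2.750000
t=1: π = [0.1736, 0.1528, 0.3125, 0.1875, 0.1736], E[r] = 2.7847, γ^t·E[r] = 2.227778, running G = 4.977778
t=2: π = [0.1771, 0.1522, 0.2946, 0.1944, 0.1817], E[r] = 2.7627, γ^t·E[r] = 1.768148, running G = 6.745926
t=3: π = [0.1746, 0.1515, 0.2939, 0.1963, 0.1837], E[r] = 2.7679, γ^t·E[r] = 1.417185, running G = 8.163111
t=4: π = [0.1740, 0.1514, 0.2938, 0.1970, 0.1838], E[r] = 2.7680, γ^t·E[r] = 1.133760, running G = 9.296871
t=5: π = [0.1739, 0.1514, 0.2939, 0.1970, 0.1838], E[r] = 2.7683, γ^t·E[r] = 0.907123, running G = 10.203994
t=6: π = [0.1739, 0.1513, 0.2939, 0.1970, 0.1838], E[r] = 2.7683, γ^t·E[r] = 0.725690, running G = 10.929684
t=7: π = [0.1739, 0.1513, 0.2939, 0.1970, 0.1838], E[r] = 2.7683, γ^t·E[r] = 0.580555, running G = 11.510239
t=8: π = [0.1739, 0.1513, 0.2939, 0.1970, 0.1838], E[r] = 2.7683, γ^t·E[r] = 0.464443, running G = 11.974682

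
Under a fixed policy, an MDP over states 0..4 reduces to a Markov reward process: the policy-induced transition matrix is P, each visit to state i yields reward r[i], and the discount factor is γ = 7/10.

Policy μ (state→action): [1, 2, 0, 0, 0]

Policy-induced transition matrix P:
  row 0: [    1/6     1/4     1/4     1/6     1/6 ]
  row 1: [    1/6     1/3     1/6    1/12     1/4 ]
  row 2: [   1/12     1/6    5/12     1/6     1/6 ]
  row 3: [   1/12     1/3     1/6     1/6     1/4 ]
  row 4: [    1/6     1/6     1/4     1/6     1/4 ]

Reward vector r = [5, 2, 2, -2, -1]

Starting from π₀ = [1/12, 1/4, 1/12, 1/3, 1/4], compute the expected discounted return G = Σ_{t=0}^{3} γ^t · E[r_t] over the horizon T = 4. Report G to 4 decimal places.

t=0: π = [0.0833, 0.2500, 0.0833, 0.3333, 0.2500], E[r] = 0.1667, γ^t·E[r] = 0.166667, running G = 0.166667
t=1: π = [0.1319, 0.2708, 0.2153, 0.1458, 0.2361], E[r] = 1.1042, γ^t·E[r] = 0.772917, running G = 0.939583
t=2: π = [0.1366, 0.2471, 0.2512, 0.1441, 0.2211], E[r] = 1.1701, γ^t·E[r] = 0.573368, running G = 1.512951
t=3: π = [0.1337, 0.2432, 0.2593, 0.1461, 0.2177], E[r] = 1.1638, γ^t·E[r] = 0.399191, running G = 1.912142

G = 1.9121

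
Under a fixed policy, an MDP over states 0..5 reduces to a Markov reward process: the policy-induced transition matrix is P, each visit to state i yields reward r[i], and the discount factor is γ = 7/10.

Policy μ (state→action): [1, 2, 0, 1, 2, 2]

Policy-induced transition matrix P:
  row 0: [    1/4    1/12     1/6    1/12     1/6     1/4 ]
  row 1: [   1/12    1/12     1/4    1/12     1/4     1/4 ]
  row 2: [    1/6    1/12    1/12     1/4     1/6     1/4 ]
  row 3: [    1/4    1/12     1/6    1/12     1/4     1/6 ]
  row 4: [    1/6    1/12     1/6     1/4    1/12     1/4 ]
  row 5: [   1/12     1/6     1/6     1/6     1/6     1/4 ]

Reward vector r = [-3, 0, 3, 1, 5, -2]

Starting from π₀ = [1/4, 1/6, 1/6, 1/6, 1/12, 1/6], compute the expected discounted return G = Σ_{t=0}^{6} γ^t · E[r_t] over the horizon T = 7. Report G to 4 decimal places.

G = 1.1405

t=0: π = [0.2500, 0.1667, 0.1667, 0.1667, 0.0833, 0.1667], E[r] = 0.0000, γ^t·E[r] = 0.000000, running G = 0.000000
t=1: π = [0.1736, 0.0972, 0.1667, 0.1389, 0.1875, 0.2361], E[r] = 0.5833, γ^t·E[r] = 0.408333, running G = 0.408333
t=2: π = [0.1649, 0.1030, 0.1609, 0.1620, 0.1707, 0.2384], E[r] = 0.5266, γ^t·E[r] = 0.258044, running G = 0.666377
t=3: π = [0.1655, 0.1032, 0.1618, 0.1585, 0.1745, 0.2365], E[r] = 0.5473, γ^t·E[r] = 0.187710, running G = 0.854088
t=4: π = [0.1654, 0.1030, 0.1618, 0.1591, 0.1739, 0.2368], E[r] = 0.5444, γ^t·E[r] = 0.130720, running G = 0.984808
t=5: π = [0.1654, 0.1031, 0.1618, 0.1590, 0.1740, 0.2367], E[r] = 0.5448, γ^t·E[r] = 0.091562, running G = 1.076370
t=6: π = [0.1654, 0.1031, 0.1618, 0.1590, 0.1740, 0.2367], E[r] = 0.5447, γ^t·E[r] = 0.064087, running G = 1.140457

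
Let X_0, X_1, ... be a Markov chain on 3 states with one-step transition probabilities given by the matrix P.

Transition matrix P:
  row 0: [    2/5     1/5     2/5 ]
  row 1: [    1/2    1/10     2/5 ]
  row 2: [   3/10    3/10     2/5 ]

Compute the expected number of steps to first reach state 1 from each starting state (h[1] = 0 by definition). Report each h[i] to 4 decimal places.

h = [4.1667, 0.0000, 3.7500]

First-step conditioning: h[1] = 0; for i ≠ 1, h[i] = 1 + Σ_k P[i][k]·h[k].
  h[0] = 1 + 2/5·h[0] + 2/5·h[2]
  h[2] = 1 + 3/10·h[0] + 2/5·h[2]
Solving the 2×2 linear system over states ≠ 1 gives exactly h = [25/6, 0, 15/4] (h[1] = 0 is the target).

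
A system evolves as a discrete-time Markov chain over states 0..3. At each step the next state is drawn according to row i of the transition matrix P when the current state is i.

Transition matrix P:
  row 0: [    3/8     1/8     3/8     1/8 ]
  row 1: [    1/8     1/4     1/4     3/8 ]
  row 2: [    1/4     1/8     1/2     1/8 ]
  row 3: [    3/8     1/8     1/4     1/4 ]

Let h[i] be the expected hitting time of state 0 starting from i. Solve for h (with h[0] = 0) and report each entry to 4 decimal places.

First-step conditioning: h[0] = 0; for i ≠ 0, h[i] = 1 + Σ_k P[i][k]·h[k].
  h[1] = 1 + 1/4·h[1] + 1/4·h[2] + 3/8·h[3]
  h[2] = 1 + 1/8·h[1] + 1/2·h[2] + 1/8·h[3]
  h[3] = 1 + 1/8·h[1] + 1/4·h[2] + 1/4·h[3]
Solving the 3×3 linear system over states ≠ 0 gives exactly h = [0, 108/25, 98/25, 84/25] (h[0] = 0 is the target).

h = [0.0000, 4.3200, 3.9200, 3.3600]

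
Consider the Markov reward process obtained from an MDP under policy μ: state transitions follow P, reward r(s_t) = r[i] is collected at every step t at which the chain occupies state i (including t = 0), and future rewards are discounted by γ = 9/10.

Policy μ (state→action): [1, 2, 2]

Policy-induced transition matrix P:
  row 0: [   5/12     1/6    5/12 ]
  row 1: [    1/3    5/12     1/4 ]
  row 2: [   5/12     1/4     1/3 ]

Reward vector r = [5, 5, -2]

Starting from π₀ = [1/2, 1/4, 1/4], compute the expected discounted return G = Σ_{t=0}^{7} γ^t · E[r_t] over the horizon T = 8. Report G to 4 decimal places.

t=0: π = [0.5000, 0.2500, 0.2500], E[r] = 3.2500, γ^t·E[r] = 3.250000, running G = 3.250000
t=1: π = [0.3958, 0.2500, 0.3542], E[r] = 2.5208, γ^t·E[r] = 2.268750, running G = 5.518750
t=2: π = [0.3958, 0.2587, 0.3455], E[r] = 2.5816, γ^t·E[r] = 2.091094, running G = 7.609844
t=3: π = [0.3951, 0.2601, 0.3448], E[r] = 2.5867, γ^t·E[r] = 1.885676, running G = 9.495520
t=4: π = [0.3950, 0.2604, 0.3446], E[r] = 2.5879, γ^t·E[r] = 1.697939, running G = 11.193458
t=5: π = [0.3950, 0.2605, 0.3445], E[r] = 2.5882, γ^t·E[r] = 1.528290, running G = 12.721749
t=6: π = [0.3950, 0.2605, 0.3445], E[r] = 2.5882, γ^t·E[r] = 1.375488, running G = 14.097236
t=7: π = [0.3950, 0.2605, 0.3445], E[r] = 2.5882, γ^t·E[r] = 1.237944, running G = 15.335180

G = 15.3352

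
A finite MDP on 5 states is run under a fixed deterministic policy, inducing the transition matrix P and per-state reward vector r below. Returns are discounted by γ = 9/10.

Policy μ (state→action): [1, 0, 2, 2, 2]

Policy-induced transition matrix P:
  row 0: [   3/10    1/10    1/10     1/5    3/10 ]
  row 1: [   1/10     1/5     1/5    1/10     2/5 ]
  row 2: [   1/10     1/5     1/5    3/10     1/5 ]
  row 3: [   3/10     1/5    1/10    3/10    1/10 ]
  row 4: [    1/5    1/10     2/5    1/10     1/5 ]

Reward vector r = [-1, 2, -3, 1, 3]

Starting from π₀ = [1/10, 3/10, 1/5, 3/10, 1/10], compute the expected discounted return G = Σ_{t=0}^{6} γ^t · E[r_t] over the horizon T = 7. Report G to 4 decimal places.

G = 2.2869

t=0: π = [0.1000, 0.3000, 0.2000, 0.3000, 0.1000], E[r] = 0.5000, γ^t·E[r] = 0.500000, running G = 0.500000
t=1: π = [0.1900, 0.1800, 0.1800, 0.2100, 0.2400], E[r] = 0.5600, γ^t·E[r] = 0.504000, running G = 1.004000
t=2: π = [0.2040, 0.1570, 0.2080, 0.1970, 0.2340], E[r] = 0.3850, γ^t·E[r] = 0.311850, running G = 1.315850
t=3: π = [0.2036, 0.1562, 0.2067, 0.2014, 0.2321], E[r] = 0.3864, γ^t·E[r] = 0.281686, running G = 1.597536
t=4: π = [0.2042, 0.1564, 0.2059, 0.2020, 0.2315], E[r] = 0.3873, γ^t·E[r] = 0.254075, running G = 1.851610
t=5: π = [0.2044, 0.1564, 0.2057, 0.2020, 0.2315], E[r] = 0.3880, γ^t·E[r] = 0.229105, running G = 2.080715
t=6: π = [0.2044, 0.1564, 0.2057, 0.2020, 0.2315], E[r] = 0.3880, γ^t·E[r] = 0.206173, running G = 2.286888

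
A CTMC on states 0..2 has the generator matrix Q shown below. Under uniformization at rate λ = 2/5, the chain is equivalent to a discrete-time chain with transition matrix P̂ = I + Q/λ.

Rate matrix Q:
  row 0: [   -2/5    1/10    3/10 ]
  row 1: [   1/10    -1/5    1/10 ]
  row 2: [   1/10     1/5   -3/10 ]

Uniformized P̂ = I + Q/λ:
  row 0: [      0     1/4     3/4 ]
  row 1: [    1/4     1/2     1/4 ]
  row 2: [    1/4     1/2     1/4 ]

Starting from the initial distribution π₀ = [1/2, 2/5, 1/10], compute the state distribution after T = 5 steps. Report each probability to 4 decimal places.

t=0: π = [0.5000, 0.4000, 0.1000]
t=1: π = [0.1250, 0.3750, 0.5000]
t=2: π = [0.2188, 0.4688, 0.3125]
t=3: π = [0.1953, 0.4453, 0.3594]
t=4: π = [0.2012, 0.4512, 0.3477]
t=5: π = [0.1997, 0.4497, 0.3506]

π = [0.1997, 0.4497, 0.3506]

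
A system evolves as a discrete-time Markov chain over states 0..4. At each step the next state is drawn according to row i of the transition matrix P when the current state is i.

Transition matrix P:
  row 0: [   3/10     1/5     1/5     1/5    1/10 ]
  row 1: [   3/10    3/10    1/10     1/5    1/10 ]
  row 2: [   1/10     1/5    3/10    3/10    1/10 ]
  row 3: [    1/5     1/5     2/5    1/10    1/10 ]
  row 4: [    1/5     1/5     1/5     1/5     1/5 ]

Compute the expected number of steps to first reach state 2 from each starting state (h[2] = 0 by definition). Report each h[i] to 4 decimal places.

h = [4.6698, 5.1887, 0.0000, 3.8208, 4.6698]

First-step conditioning: h[2] = 0; for i ≠ 2, h[i] = 1 + Σ_k P[i][k]·h[k].
  h[0] = 1 + 3/10·h[0] + 1/5·h[1] + 1/5·h[3] + 1/10·h[4]
  h[1] = 1 + 3/10·h[0] + 3/10·h[1] + 1/5·h[3] + 1/10·h[4]
  h[3] = 1 + 1/5·h[0] + 1/5·h[1] + 1/10·h[3] + 1/10·h[4]
  h[4] = 1 + 1/5·h[0] + 1/5·h[1] + 1/5·h[3] + 1/5·h[4]
Solving the 4×4 linear system over states ≠ 2 gives exactly h = [495/106, 275/53, 0, 405/106, 495/106] (h[2] = 0 is the target).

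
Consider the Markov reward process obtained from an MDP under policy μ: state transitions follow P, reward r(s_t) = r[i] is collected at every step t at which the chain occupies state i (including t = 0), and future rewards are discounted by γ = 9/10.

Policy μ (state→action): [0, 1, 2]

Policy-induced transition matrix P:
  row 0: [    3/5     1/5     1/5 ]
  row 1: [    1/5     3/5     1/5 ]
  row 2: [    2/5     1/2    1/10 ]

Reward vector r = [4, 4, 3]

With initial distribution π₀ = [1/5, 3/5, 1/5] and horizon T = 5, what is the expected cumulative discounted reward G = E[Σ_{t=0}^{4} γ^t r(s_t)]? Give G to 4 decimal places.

G = 15.6192

t=0: π = [0.2000, 0.6000, 0.2000], E[r] = 3.8000, γ^t·E[r] = 3.800000, running G = 3.800000
t=1: π = [0.3200, 0.5000, 0.1800], E[r] = 3.8200, γ^t·E[r] = 3.438000, running G = 7.238000
t=2: π = [0.3640, 0.4540, 0.1820], E[r] = 3.8180, γ^t·E[r] = 3.092580, running G = 10.330580
t=3: π = [0.3820, 0.4362, 0.1818], E[r] = 3.8182, γ^t·E[r] = 2.783468, running G = 13.114048
t=4: π = [0.3892, 0.4290, 0.1818], E[r] = 3.8182, γ^t·E[r] = 2.505108, running G = 15.619156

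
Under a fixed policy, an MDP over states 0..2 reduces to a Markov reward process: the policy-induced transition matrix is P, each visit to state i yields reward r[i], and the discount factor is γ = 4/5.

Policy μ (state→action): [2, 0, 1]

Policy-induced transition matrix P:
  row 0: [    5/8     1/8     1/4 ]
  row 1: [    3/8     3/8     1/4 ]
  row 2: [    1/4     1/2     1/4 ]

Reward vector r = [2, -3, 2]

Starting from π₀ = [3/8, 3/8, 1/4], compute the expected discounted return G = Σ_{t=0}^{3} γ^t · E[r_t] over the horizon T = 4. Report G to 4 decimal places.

t=0: π = [0.3750, 0.3750, 0.2500], E[r] = 0.1250, γ^t·E[r] = 0.125000, running G = 0.125000
t=1: π = [0.4375, 0.3125, 0.2500], E[r] = 0.4375, γ^t·E[r] = 0.350000, running G = 0.475000
t=2: π = [0.4531, 0.2969, 0.2500], E[r] = 0.5156, γ^t·E[r] = 0.330000, running G = 0.805000
t=3: π = [0.4570, 0.2930, 0.2500], E[r] = 0.5352, γ^t·E[r] = 0.274000, running G = 1.079000

G = 1.0790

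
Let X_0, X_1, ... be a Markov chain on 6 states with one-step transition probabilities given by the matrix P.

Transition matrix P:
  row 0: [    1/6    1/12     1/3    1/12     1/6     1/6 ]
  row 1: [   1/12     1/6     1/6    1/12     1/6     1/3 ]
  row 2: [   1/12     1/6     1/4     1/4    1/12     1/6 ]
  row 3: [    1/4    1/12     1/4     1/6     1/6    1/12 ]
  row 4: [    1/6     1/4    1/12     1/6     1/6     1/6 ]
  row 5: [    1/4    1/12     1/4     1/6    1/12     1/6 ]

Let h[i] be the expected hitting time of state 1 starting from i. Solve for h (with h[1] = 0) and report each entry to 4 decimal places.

First-step conditioning: h[1] = 0; for i ≠ 1, h[i] = 1 + Σ_k P[i][k]·h[k].
  h[0] = 1 + 1/6·h[0] + 1/3·h[2] + 1/12·h[3] + 1/6·h[4] + 1/6·h[5]
  h[2] = 1 + 1/12·h[0] + 1/4·h[2] + 1/4·h[3] + 1/12·h[4] + 1/6·h[5]
  h[3] = 1 + 1/4·h[0] + 1/4·h[2] + 1/6·h[3] + 1/6·h[4] + 1/12·h[5]
  h[4] = 1 + 1/6·h[0] + 1/12·h[2] + 1/6·h[3] + 1/6·h[4] + 1/6·h[5]
  h[5] = 1 + 1/4·h[0] + 1/4·h[2] + 1/6·h[3] + 1/12·h[4] + 1/6·h[5]
Solving the 5×5 linear system over states ≠ 1 gives exactly h = [20595/2606, 0, 9631/1303, 10341/1303, 17503/2606, 20971/2606] (h[1] = 0 is the target).

h = [7.9029, 0.0000, 7.3914, 7.9363, 6.7164, 8.0472]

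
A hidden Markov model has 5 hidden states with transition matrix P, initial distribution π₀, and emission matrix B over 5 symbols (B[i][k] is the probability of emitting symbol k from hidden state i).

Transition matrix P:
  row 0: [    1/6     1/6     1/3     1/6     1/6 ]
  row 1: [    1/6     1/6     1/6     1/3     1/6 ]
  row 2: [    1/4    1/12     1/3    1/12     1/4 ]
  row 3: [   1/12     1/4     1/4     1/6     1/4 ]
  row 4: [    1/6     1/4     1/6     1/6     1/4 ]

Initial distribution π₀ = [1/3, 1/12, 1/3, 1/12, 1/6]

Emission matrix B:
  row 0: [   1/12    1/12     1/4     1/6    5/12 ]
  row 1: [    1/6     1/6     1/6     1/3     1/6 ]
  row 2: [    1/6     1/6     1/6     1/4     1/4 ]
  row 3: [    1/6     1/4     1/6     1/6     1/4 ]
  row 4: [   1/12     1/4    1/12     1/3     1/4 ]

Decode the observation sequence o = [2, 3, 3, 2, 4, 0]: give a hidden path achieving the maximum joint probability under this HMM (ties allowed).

t=0: δ = [8.333e-02, 1.389e-02, 5.556e-02, 1.389e-02, 1.389e-02]  (obs o_0=2)
t=1: δ = [2.315e-03, 4.630e-03, 6.944e-03, 2.315e-03, 4.630e-03]  ψ = [0, 0, 0, 0, 0]  (obs o_1=3)
t=2: δ = [2.894e-04, 3.858e-04, 5.787e-04, 2.572e-04, 5.787e-04]  ψ = [2, 4, 2, 1, 2]  (obs o_2=3)
t=3: δ = [3.617e-05, 2.411e-05, 3.215e-05, 2.143e-05, 1.206e-05]  ψ = [2, 4, 2, 1, 2]  (obs o_3=2)
t=4: δ = [3.349e-06, 1.005e-06, 3.014e-06, 2.009e-06, 2.009e-06]  ψ = [2, 0, 0, 1, 2]  (obs o_4=4)
t=5: δ = [6.279e-08, 9.303e-08, 1.861e-07, 9.303e-08, 6.279e-08]  ψ = [2, 0, 0, 0, 2]  (obs o_5=0)
backtrack: best end state = 2; path = [0, 2, 2, 2, 0, 2]

path = [0, 2, 2, 2, 0, 2]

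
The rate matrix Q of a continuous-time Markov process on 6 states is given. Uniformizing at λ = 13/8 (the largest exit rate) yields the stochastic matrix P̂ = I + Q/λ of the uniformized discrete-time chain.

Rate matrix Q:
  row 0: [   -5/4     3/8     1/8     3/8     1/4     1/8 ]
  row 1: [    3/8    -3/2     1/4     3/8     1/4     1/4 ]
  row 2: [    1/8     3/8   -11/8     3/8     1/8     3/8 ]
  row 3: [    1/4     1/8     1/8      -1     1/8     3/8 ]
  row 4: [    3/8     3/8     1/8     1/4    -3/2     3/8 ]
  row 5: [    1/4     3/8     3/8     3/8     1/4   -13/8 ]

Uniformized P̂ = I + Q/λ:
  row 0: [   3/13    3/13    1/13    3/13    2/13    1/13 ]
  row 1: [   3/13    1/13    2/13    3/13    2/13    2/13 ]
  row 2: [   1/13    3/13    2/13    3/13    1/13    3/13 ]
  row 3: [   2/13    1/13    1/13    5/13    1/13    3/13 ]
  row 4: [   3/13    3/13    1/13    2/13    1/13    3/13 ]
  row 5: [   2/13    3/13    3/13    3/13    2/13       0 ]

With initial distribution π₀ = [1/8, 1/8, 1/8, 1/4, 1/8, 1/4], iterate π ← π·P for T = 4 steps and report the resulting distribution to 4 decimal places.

π = [0.1798, 0.1650, 0.1228, 0.2622, 0.1153, 0.1548]

t=0: π = [0.1250, 0.1250, 0.1250, 0.2500, 0.1250, 0.2500]
t=1: π = [0.1731, 0.1731, 0.1346, 0.2596, 0.1154, 0.1442]
t=2: π = [0.1790, 0.1642, 0.1228, 0.2618, 0.1146, 0.1575]
t=3: π = [0.1796, 0.1652, 0.1232, 0.2622, 0.1154, 0.1542]
t=4: π = [0.1798, 0.1650, 0.1228, 0.2622, 0.1153, 0.1548]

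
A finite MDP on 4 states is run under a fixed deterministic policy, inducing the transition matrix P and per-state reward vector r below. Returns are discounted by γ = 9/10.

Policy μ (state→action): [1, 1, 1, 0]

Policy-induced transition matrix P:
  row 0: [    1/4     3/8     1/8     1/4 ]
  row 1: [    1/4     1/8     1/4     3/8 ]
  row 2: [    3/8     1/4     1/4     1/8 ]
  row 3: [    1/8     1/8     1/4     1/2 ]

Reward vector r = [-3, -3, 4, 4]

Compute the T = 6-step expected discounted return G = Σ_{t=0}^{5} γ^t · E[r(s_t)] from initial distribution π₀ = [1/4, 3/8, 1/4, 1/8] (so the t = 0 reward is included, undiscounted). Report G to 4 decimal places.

G = 2.5169

t=0: π = [0.2500, 0.3750, 0.2500, 0.1250], E[r] = -0.3750, γ^t·E[r] = -0.375000, running G = -0.375000
t=1: π = [0.2656, 0.2188, 0.2188, 0.2969], E[r] = 0.6094, γ^t·E[r] = 0.548438, running G = 0.173438
t=2: π = [0.2402, 0.2188, 0.2168, 0.3242], E[r] = 0.7871, γ^t·E[r] = 0.637559, running G = 0.810996
t=3: π = [0.2366, 0.2122, 0.2200, 0.3313], E[r] = 0.8589, γ^t·E[r] = 0.626128, running G = 1.437125
t=4: π = [0.2361, 0.2116, 0.2204, 0.3318], E[r] = 0.8659, γ^t·E[r] = 0.568141, running G = 2.005265
t=5: π = [0.2361, 0.2116, 0.2205, 0.3319], E[r] = 0.8665, γ^t·E[r] = 0.511642, running G = 2.516907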